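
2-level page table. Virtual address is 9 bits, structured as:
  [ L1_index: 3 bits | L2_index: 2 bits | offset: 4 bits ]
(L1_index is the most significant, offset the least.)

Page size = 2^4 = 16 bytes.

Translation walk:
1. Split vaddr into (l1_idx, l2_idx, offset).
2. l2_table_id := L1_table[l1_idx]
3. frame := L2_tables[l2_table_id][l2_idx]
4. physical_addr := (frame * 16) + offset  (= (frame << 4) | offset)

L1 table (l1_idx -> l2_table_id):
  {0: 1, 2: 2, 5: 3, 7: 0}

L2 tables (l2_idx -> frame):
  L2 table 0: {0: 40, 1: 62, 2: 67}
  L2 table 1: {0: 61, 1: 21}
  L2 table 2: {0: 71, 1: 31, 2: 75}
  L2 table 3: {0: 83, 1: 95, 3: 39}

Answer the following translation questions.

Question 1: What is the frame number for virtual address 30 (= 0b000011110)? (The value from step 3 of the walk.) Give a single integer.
Answer: 21

Derivation:
vaddr = 30: l1_idx=0, l2_idx=1
L1[0] = 1; L2[1][1] = 21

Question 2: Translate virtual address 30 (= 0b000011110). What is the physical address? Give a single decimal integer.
Answer: 350

Derivation:
vaddr = 30 = 0b000011110
Split: l1_idx=0, l2_idx=1, offset=14
L1[0] = 1
L2[1][1] = 21
paddr = 21 * 16 + 14 = 350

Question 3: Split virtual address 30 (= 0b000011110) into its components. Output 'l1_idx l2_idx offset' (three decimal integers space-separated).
vaddr = 30 = 0b000011110
  top 3 bits -> l1_idx = 0
  next 2 bits -> l2_idx = 1
  bottom 4 bits -> offset = 14

Answer: 0 1 14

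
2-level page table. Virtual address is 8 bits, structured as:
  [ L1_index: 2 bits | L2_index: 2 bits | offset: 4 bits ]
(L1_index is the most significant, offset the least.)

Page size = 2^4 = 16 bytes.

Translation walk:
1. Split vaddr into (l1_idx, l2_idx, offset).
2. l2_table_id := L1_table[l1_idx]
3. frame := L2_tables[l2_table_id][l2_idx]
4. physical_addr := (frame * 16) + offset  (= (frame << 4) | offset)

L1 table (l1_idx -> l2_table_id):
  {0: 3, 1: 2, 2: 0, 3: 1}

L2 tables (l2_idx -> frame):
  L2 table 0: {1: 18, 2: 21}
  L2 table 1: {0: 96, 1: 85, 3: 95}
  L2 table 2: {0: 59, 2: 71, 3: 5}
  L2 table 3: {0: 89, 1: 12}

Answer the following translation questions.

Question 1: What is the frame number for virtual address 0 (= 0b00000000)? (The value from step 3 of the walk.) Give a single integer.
vaddr = 0: l1_idx=0, l2_idx=0
L1[0] = 3; L2[3][0] = 89

Answer: 89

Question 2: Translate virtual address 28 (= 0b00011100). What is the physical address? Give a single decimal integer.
Answer: 204

Derivation:
vaddr = 28 = 0b00011100
Split: l1_idx=0, l2_idx=1, offset=12
L1[0] = 3
L2[3][1] = 12
paddr = 12 * 16 + 12 = 204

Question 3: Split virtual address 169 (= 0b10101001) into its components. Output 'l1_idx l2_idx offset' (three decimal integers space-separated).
Answer: 2 2 9

Derivation:
vaddr = 169 = 0b10101001
  top 2 bits -> l1_idx = 2
  next 2 bits -> l2_idx = 2
  bottom 4 bits -> offset = 9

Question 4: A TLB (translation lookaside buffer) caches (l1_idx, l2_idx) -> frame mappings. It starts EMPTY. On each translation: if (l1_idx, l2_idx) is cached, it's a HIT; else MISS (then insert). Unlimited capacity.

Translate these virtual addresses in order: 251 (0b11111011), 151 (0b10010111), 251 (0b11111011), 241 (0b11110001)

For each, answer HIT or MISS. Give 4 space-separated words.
vaddr=251: (3,3) not in TLB -> MISS, insert
vaddr=151: (2,1) not in TLB -> MISS, insert
vaddr=251: (3,3) in TLB -> HIT
vaddr=241: (3,3) in TLB -> HIT

Answer: MISS MISS HIT HIT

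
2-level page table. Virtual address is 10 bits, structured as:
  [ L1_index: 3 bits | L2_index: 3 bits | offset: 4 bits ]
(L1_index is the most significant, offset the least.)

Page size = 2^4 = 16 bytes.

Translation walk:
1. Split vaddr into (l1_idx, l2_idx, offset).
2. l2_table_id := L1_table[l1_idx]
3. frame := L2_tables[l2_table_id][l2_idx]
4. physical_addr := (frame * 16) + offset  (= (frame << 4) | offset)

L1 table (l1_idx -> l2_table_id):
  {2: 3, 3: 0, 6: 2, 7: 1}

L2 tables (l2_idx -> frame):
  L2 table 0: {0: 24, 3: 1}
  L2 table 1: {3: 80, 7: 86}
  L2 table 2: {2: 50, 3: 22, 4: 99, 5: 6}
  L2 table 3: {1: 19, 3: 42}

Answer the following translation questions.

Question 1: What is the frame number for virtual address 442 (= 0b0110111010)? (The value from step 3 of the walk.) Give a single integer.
Answer: 1

Derivation:
vaddr = 442: l1_idx=3, l2_idx=3
L1[3] = 0; L2[0][3] = 1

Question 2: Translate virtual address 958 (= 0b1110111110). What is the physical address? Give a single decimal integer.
vaddr = 958 = 0b1110111110
Split: l1_idx=7, l2_idx=3, offset=14
L1[7] = 1
L2[1][3] = 80
paddr = 80 * 16 + 14 = 1294

Answer: 1294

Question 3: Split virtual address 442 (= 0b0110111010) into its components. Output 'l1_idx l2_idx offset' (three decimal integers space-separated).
Answer: 3 3 10

Derivation:
vaddr = 442 = 0b0110111010
  top 3 bits -> l1_idx = 3
  next 3 bits -> l2_idx = 3
  bottom 4 bits -> offset = 10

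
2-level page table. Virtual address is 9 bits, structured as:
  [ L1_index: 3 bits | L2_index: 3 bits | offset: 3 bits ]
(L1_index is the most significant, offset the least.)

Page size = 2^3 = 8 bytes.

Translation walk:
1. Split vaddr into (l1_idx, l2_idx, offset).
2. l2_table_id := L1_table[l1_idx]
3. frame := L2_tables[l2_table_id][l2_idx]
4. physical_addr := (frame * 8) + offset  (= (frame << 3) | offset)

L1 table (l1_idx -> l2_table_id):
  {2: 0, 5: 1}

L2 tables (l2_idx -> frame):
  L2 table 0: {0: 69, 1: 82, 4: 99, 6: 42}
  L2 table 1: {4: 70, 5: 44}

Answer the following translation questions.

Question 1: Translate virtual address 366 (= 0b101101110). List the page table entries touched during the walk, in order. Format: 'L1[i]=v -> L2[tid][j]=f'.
Answer: L1[5]=1 -> L2[1][5]=44

Derivation:
vaddr = 366 = 0b101101110
Split: l1_idx=5, l2_idx=5, offset=6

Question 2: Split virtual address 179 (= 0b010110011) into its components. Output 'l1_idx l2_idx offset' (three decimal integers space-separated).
vaddr = 179 = 0b010110011
  top 3 bits -> l1_idx = 2
  next 3 bits -> l2_idx = 6
  bottom 3 bits -> offset = 3

Answer: 2 6 3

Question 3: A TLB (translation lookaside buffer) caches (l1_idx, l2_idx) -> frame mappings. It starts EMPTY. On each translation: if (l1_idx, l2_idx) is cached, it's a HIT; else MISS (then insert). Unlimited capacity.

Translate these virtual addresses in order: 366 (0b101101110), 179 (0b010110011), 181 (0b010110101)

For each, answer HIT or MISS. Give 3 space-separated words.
vaddr=366: (5,5) not in TLB -> MISS, insert
vaddr=179: (2,6) not in TLB -> MISS, insert
vaddr=181: (2,6) in TLB -> HIT

Answer: MISS MISS HIT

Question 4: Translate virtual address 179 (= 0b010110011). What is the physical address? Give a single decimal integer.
vaddr = 179 = 0b010110011
Split: l1_idx=2, l2_idx=6, offset=3
L1[2] = 0
L2[0][6] = 42
paddr = 42 * 8 + 3 = 339

Answer: 339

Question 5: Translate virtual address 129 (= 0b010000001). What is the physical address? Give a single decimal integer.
vaddr = 129 = 0b010000001
Split: l1_idx=2, l2_idx=0, offset=1
L1[2] = 0
L2[0][0] = 69
paddr = 69 * 8 + 1 = 553

Answer: 553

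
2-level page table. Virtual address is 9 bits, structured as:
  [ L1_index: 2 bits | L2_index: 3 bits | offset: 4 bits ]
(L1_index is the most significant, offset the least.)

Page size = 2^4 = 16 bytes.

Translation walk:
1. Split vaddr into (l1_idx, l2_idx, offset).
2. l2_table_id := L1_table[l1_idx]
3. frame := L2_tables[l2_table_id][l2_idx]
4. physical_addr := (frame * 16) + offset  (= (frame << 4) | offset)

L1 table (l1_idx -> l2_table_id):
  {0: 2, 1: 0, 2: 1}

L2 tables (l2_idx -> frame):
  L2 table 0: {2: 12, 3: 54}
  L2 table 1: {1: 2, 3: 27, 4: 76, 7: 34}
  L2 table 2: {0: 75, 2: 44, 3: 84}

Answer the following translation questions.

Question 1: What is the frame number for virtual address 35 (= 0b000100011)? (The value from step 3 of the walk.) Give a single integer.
vaddr = 35: l1_idx=0, l2_idx=2
L1[0] = 2; L2[2][2] = 44

Answer: 44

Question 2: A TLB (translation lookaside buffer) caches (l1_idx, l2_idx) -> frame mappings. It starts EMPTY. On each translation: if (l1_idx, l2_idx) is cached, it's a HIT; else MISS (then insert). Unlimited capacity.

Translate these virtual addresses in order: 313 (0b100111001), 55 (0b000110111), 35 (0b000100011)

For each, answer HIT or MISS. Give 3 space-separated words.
vaddr=313: (2,3) not in TLB -> MISS, insert
vaddr=55: (0,3) not in TLB -> MISS, insert
vaddr=35: (0,2) not in TLB -> MISS, insert

Answer: MISS MISS MISS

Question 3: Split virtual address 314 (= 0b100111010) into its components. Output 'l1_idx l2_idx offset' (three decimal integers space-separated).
vaddr = 314 = 0b100111010
  top 2 bits -> l1_idx = 2
  next 3 bits -> l2_idx = 3
  bottom 4 bits -> offset = 10

Answer: 2 3 10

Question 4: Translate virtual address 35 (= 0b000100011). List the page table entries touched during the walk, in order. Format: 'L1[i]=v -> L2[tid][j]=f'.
Answer: L1[0]=2 -> L2[2][2]=44

Derivation:
vaddr = 35 = 0b000100011
Split: l1_idx=0, l2_idx=2, offset=3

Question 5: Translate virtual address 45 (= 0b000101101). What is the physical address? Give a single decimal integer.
Answer: 717

Derivation:
vaddr = 45 = 0b000101101
Split: l1_idx=0, l2_idx=2, offset=13
L1[0] = 2
L2[2][2] = 44
paddr = 44 * 16 + 13 = 717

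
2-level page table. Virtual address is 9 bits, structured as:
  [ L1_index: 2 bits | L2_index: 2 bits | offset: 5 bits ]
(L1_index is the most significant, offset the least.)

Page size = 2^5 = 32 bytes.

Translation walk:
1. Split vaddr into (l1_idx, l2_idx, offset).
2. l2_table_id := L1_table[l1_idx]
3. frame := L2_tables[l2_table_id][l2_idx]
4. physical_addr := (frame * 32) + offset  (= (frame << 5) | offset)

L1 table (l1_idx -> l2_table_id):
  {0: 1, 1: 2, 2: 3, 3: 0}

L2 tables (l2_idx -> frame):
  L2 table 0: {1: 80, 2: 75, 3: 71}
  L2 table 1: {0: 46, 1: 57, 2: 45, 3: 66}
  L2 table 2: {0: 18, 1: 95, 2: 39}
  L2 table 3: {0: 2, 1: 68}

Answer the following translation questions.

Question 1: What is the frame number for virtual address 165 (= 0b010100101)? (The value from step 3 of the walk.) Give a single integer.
vaddr = 165: l1_idx=1, l2_idx=1
L1[1] = 2; L2[2][1] = 95

Answer: 95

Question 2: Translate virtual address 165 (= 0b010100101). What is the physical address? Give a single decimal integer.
Answer: 3045

Derivation:
vaddr = 165 = 0b010100101
Split: l1_idx=1, l2_idx=1, offset=5
L1[1] = 2
L2[2][1] = 95
paddr = 95 * 32 + 5 = 3045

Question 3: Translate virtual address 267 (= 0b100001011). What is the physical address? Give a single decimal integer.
vaddr = 267 = 0b100001011
Split: l1_idx=2, l2_idx=0, offset=11
L1[2] = 3
L2[3][0] = 2
paddr = 2 * 32 + 11 = 75

Answer: 75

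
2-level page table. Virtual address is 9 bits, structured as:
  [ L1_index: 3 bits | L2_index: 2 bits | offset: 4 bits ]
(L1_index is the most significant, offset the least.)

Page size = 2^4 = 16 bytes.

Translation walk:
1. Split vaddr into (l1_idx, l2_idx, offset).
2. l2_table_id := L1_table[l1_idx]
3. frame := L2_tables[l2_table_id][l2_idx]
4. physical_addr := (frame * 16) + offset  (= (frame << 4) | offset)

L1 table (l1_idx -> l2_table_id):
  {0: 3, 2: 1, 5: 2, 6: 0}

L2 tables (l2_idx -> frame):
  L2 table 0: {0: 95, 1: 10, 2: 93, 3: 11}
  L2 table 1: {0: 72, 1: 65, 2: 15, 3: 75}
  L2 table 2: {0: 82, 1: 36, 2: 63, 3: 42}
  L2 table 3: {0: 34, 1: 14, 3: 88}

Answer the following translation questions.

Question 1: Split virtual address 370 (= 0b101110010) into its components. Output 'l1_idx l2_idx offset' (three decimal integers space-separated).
vaddr = 370 = 0b101110010
  top 3 bits -> l1_idx = 5
  next 2 bits -> l2_idx = 3
  bottom 4 bits -> offset = 2

Answer: 5 3 2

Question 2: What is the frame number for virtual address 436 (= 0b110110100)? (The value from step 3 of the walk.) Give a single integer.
vaddr = 436: l1_idx=6, l2_idx=3
L1[6] = 0; L2[0][3] = 11

Answer: 11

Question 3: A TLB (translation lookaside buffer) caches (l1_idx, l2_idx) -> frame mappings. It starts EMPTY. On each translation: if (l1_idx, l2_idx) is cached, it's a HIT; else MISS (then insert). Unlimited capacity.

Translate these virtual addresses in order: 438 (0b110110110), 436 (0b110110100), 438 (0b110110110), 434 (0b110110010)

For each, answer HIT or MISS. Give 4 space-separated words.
Answer: MISS HIT HIT HIT

Derivation:
vaddr=438: (6,3) not in TLB -> MISS, insert
vaddr=436: (6,3) in TLB -> HIT
vaddr=438: (6,3) in TLB -> HIT
vaddr=434: (6,3) in TLB -> HIT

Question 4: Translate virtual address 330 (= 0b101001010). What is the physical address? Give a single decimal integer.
vaddr = 330 = 0b101001010
Split: l1_idx=5, l2_idx=0, offset=10
L1[5] = 2
L2[2][0] = 82
paddr = 82 * 16 + 10 = 1322

Answer: 1322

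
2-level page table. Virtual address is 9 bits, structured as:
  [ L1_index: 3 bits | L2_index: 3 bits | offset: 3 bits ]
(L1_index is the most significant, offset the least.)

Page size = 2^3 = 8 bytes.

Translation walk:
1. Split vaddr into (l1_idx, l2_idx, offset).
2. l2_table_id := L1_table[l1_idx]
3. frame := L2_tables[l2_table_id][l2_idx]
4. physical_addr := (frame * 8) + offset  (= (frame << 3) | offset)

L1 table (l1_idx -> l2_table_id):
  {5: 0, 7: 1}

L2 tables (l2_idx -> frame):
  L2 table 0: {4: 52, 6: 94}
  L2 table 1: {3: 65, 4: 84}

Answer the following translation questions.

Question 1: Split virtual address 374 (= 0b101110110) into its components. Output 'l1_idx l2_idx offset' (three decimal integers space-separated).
Answer: 5 6 6

Derivation:
vaddr = 374 = 0b101110110
  top 3 bits -> l1_idx = 5
  next 3 bits -> l2_idx = 6
  bottom 3 bits -> offset = 6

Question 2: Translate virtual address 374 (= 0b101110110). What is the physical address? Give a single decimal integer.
vaddr = 374 = 0b101110110
Split: l1_idx=5, l2_idx=6, offset=6
L1[5] = 0
L2[0][6] = 94
paddr = 94 * 8 + 6 = 758

Answer: 758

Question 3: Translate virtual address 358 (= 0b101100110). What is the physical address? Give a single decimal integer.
Answer: 422

Derivation:
vaddr = 358 = 0b101100110
Split: l1_idx=5, l2_idx=4, offset=6
L1[5] = 0
L2[0][4] = 52
paddr = 52 * 8 + 6 = 422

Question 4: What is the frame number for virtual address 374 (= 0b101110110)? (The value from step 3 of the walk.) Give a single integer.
vaddr = 374: l1_idx=5, l2_idx=6
L1[5] = 0; L2[0][6] = 94

Answer: 94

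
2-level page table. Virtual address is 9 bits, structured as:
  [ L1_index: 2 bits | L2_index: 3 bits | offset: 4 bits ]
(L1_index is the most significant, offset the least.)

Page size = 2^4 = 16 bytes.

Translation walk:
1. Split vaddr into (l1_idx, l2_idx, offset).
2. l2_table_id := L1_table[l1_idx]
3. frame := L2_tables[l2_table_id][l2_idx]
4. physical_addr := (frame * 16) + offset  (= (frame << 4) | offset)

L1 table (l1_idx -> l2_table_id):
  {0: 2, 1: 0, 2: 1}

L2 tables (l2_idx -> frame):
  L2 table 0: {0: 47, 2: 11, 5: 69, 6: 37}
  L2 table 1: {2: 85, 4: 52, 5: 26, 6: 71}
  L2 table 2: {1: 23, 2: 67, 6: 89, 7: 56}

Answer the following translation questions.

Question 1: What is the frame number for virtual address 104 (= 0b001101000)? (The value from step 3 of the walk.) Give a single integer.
Answer: 89

Derivation:
vaddr = 104: l1_idx=0, l2_idx=6
L1[0] = 2; L2[2][6] = 89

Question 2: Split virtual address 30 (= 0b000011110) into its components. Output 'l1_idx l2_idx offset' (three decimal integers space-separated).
Answer: 0 1 14

Derivation:
vaddr = 30 = 0b000011110
  top 2 bits -> l1_idx = 0
  next 3 bits -> l2_idx = 1
  bottom 4 bits -> offset = 14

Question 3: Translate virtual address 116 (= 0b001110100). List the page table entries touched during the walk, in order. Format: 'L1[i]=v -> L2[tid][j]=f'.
vaddr = 116 = 0b001110100
Split: l1_idx=0, l2_idx=7, offset=4

Answer: L1[0]=2 -> L2[2][7]=56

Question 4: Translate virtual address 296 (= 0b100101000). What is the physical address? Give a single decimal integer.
Answer: 1368

Derivation:
vaddr = 296 = 0b100101000
Split: l1_idx=2, l2_idx=2, offset=8
L1[2] = 1
L2[1][2] = 85
paddr = 85 * 16 + 8 = 1368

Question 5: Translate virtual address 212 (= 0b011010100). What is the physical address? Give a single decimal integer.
vaddr = 212 = 0b011010100
Split: l1_idx=1, l2_idx=5, offset=4
L1[1] = 0
L2[0][5] = 69
paddr = 69 * 16 + 4 = 1108

Answer: 1108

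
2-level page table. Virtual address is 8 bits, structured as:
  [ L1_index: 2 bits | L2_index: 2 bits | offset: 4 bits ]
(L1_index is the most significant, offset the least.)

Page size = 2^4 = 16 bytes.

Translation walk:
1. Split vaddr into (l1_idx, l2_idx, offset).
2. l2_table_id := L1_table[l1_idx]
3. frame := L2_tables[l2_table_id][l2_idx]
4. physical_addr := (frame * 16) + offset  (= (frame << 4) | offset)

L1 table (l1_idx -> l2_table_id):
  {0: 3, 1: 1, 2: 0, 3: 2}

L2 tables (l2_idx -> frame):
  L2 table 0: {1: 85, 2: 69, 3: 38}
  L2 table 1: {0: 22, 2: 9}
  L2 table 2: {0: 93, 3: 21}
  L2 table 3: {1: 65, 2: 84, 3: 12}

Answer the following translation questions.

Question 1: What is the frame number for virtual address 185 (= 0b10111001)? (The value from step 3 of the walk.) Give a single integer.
Answer: 38

Derivation:
vaddr = 185: l1_idx=2, l2_idx=3
L1[2] = 0; L2[0][3] = 38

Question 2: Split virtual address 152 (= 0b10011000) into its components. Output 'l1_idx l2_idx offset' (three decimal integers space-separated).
vaddr = 152 = 0b10011000
  top 2 bits -> l1_idx = 2
  next 2 bits -> l2_idx = 1
  bottom 4 bits -> offset = 8

Answer: 2 1 8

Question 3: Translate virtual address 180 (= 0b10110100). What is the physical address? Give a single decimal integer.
Answer: 612

Derivation:
vaddr = 180 = 0b10110100
Split: l1_idx=2, l2_idx=3, offset=4
L1[2] = 0
L2[0][3] = 38
paddr = 38 * 16 + 4 = 612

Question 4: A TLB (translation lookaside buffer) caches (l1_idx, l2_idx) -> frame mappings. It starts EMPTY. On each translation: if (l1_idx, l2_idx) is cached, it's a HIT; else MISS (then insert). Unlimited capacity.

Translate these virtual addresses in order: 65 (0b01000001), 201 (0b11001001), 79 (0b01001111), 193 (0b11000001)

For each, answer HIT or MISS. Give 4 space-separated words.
vaddr=65: (1,0) not in TLB -> MISS, insert
vaddr=201: (3,0) not in TLB -> MISS, insert
vaddr=79: (1,0) in TLB -> HIT
vaddr=193: (3,0) in TLB -> HIT

Answer: MISS MISS HIT HIT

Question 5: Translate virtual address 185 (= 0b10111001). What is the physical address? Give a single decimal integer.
Answer: 617

Derivation:
vaddr = 185 = 0b10111001
Split: l1_idx=2, l2_idx=3, offset=9
L1[2] = 0
L2[0][3] = 38
paddr = 38 * 16 + 9 = 617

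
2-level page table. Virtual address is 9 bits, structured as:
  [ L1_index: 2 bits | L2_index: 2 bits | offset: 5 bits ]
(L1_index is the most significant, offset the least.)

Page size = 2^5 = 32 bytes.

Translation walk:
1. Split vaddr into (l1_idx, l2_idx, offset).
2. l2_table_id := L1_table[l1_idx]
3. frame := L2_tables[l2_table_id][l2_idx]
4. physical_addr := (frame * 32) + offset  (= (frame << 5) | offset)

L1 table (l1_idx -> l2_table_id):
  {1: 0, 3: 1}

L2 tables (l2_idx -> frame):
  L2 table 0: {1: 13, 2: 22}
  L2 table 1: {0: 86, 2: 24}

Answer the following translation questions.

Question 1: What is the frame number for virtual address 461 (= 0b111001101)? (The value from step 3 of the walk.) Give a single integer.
vaddr = 461: l1_idx=3, l2_idx=2
L1[3] = 1; L2[1][2] = 24

Answer: 24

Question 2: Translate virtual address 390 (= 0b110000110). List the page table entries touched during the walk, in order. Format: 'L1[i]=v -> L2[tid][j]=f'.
vaddr = 390 = 0b110000110
Split: l1_idx=3, l2_idx=0, offset=6

Answer: L1[3]=1 -> L2[1][0]=86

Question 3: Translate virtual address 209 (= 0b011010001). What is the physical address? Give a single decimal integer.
vaddr = 209 = 0b011010001
Split: l1_idx=1, l2_idx=2, offset=17
L1[1] = 0
L2[0][2] = 22
paddr = 22 * 32 + 17 = 721

Answer: 721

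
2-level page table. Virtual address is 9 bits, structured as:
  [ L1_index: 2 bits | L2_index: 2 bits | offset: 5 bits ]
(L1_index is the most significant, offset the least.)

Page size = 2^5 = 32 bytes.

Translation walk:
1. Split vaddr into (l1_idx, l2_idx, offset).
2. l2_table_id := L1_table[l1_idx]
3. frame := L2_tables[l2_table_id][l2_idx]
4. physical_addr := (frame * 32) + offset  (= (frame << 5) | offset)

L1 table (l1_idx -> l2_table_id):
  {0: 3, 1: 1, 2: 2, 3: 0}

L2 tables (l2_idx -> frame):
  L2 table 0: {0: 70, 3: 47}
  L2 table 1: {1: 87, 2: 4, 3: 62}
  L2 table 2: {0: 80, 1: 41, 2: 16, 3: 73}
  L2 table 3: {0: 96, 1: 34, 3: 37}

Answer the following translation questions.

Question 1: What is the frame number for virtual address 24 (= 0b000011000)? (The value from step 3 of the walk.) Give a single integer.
Answer: 96

Derivation:
vaddr = 24: l1_idx=0, l2_idx=0
L1[0] = 3; L2[3][0] = 96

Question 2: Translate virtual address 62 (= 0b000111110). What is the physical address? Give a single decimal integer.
Answer: 1118

Derivation:
vaddr = 62 = 0b000111110
Split: l1_idx=0, l2_idx=1, offset=30
L1[0] = 3
L2[3][1] = 34
paddr = 34 * 32 + 30 = 1118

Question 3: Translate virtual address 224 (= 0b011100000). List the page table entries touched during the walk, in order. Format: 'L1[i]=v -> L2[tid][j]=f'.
vaddr = 224 = 0b011100000
Split: l1_idx=1, l2_idx=3, offset=0

Answer: L1[1]=1 -> L2[1][3]=62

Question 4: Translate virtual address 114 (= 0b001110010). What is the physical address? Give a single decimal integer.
vaddr = 114 = 0b001110010
Split: l1_idx=0, l2_idx=3, offset=18
L1[0] = 3
L2[3][3] = 37
paddr = 37 * 32 + 18 = 1202

Answer: 1202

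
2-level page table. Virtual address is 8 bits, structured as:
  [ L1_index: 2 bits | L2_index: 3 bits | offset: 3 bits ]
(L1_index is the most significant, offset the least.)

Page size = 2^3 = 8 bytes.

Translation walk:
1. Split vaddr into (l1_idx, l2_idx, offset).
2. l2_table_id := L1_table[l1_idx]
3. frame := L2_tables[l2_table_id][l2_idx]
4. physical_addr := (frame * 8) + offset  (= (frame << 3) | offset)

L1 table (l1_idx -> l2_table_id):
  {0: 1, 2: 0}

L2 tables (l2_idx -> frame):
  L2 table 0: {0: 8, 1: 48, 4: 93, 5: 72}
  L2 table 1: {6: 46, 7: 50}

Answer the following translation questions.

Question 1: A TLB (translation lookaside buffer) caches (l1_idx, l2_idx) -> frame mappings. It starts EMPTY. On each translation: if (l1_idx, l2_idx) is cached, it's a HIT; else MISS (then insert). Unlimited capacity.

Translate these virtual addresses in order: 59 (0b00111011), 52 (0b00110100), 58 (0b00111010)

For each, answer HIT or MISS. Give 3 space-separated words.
Answer: MISS MISS HIT

Derivation:
vaddr=59: (0,7) not in TLB -> MISS, insert
vaddr=52: (0,6) not in TLB -> MISS, insert
vaddr=58: (0,7) in TLB -> HIT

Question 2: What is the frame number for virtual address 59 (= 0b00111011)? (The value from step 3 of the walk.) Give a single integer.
vaddr = 59: l1_idx=0, l2_idx=7
L1[0] = 1; L2[1][7] = 50

Answer: 50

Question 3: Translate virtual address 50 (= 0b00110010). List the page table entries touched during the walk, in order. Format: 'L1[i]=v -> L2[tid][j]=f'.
Answer: L1[0]=1 -> L2[1][6]=46

Derivation:
vaddr = 50 = 0b00110010
Split: l1_idx=0, l2_idx=6, offset=2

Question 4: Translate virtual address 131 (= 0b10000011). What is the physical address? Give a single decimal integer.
vaddr = 131 = 0b10000011
Split: l1_idx=2, l2_idx=0, offset=3
L1[2] = 0
L2[0][0] = 8
paddr = 8 * 8 + 3 = 67

Answer: 67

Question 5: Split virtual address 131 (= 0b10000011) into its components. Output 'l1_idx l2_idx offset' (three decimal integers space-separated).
Answer: 2 0 3

Derivation:
vaddr = 131 = 0b10000011
  top 2 bits -> l1_idx = 2
  next 3 bits -> l2_idx = 0
  bottom 3 bits -> offset = 3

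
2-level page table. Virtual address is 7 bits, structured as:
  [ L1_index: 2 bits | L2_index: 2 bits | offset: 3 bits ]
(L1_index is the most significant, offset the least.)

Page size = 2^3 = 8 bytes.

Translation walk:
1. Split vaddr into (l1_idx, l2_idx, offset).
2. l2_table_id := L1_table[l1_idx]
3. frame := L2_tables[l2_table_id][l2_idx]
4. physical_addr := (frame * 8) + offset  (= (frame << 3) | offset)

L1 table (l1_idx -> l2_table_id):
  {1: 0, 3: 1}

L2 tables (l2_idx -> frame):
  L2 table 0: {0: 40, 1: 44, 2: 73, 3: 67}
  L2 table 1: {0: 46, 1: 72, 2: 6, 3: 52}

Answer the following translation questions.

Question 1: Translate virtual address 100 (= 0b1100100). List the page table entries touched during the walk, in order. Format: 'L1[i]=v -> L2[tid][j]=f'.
Answer: L1[3]=1 -> L2[1][0]=46

Derivation:
vaddr = 100 = 0b1100100
Split: l1_idx=3, l2_idx=0, offset=4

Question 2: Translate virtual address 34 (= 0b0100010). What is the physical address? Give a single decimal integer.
Answer: 322

Derivation:
vaddr = 34 = 0b0100010
Split: l1_idx=1, l2_idx=0, offset=2
L1[1] = 0
L2[0][0] = 40
paddr = 40 * 8 + 2 = 322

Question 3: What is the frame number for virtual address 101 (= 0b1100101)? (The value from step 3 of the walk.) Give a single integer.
Answer: 46

Derivation:
vaddr = 101: l1_idx=3, l2_idx=0
L1[3] = 1; L2[1][0] = 46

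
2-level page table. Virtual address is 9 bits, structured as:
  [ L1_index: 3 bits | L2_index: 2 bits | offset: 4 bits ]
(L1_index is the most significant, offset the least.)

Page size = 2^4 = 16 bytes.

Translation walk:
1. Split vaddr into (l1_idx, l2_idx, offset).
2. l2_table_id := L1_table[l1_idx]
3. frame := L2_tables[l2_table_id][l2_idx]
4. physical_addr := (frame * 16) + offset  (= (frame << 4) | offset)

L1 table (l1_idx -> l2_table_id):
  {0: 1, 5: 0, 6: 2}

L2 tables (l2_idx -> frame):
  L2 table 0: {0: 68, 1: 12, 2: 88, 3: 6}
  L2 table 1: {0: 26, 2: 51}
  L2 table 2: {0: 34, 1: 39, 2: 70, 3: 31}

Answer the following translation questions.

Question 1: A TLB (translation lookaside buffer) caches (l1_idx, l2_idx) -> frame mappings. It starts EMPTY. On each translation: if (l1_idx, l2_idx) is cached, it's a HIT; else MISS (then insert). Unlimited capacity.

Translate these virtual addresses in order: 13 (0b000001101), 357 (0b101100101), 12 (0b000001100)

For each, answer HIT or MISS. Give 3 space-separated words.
Answer: MISS MISS HIT

Derivation:
vaddr=13: (0,0) not in TLB -> MISS, insert
vaddr=357: (5,2) not in TLB -> MISS, insert
vaddr=12: (0,0) in TLB -> HIT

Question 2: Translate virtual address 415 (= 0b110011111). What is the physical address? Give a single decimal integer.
Answer: 639

Derivation:
vaddr = 415 = 0b110011111
Split: l1_idx=6, l2_idx=1, offset=15
L1[6] = 2
L2[2][1] = 39
paddr = 39 * 16 + 15 = 639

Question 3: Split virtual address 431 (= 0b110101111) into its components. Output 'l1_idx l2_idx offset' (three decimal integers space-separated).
Answer: 6 2 15

Derivation:
vaddr = 431 = 0b110101111
  top 3 bits -> l1_idx = 6
  next 2 bits -> l2_idx = 2
  bottom 4 bits -> offset = 15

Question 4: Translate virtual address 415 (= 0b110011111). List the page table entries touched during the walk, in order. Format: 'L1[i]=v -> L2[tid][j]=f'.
Answer: L1[6]=2 -> L2[2][1]=39

Derivation:
vaddr = 415 = 0b110011111
Split: l1_idx=6, l2_idx=1, offset=15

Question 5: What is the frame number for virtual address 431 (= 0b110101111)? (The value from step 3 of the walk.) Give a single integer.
Answer: 70

Derivation:
vaddr = 431: l1_idx=6, l2_idx=2
L1[6] = 2; L2[2][2] = 70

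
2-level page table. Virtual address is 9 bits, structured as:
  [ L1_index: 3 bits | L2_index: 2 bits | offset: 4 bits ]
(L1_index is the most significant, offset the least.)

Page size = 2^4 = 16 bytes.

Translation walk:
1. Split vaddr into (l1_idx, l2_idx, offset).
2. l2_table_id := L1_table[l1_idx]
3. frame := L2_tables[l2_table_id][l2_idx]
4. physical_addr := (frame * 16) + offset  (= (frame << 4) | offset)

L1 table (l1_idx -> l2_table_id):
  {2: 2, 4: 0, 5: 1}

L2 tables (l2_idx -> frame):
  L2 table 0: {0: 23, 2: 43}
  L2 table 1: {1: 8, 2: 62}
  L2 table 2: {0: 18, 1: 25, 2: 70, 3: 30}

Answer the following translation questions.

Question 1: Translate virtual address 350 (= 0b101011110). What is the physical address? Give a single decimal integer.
vaddr = 350 = 0b101011110
Split: l1_idx=5, l2_idx=1, offset=14
L1[5] = 1
L2[1][1] = 8
paddr = 8 * 16 + 14 = 142

Answer: 142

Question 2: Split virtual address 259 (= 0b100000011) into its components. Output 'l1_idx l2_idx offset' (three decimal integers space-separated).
Answer: 4 0 3

Derivation:
vaddr = 259 = 0b100000011
  top 3 bits -> l1_idx = 4
  next 2 bits -> l2_idx = 0
  bottom 4 bits -> offset = 3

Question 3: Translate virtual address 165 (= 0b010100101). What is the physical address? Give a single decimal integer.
vaddr = 165 = 0b010100101
Split: l1_idx=2, l2_idx=2, offset=5
L1[2] = 2
L2[2][2] = 70
paddr = 70 * 16 + 5 = 1125

Answer: 1125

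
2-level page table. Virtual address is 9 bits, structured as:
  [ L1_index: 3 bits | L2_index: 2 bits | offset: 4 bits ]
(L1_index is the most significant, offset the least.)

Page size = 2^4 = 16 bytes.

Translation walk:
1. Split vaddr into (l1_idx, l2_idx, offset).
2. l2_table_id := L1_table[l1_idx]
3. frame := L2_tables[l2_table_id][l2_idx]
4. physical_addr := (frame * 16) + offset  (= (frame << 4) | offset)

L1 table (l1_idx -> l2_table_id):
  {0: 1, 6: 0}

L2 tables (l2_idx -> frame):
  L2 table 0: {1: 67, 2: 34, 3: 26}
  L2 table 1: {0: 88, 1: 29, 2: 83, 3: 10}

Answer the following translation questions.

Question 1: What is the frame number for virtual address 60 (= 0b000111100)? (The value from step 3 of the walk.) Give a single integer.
Answer: 10

Derivation:
vaddr = 60: l1_idx=0, l2_idx=3
L1[0] = 1; L2[1][3] = 10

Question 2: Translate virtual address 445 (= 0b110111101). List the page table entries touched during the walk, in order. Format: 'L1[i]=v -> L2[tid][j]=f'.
vaddr = 445 = 0b110111101
Split: l1_idx=6, l2_idx=3, offset=13

Answer: L1[6]=0 -> L2[0][3]=26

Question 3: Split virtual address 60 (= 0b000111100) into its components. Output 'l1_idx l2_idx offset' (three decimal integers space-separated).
Answer: 0 3 12

Derivation:
vaddr = 60 = 0b000111100
  top 3 bits -> l1_idx = 0
  next 2 bits -> l2_idx = 3
  bottom 4 bits -> offset = 12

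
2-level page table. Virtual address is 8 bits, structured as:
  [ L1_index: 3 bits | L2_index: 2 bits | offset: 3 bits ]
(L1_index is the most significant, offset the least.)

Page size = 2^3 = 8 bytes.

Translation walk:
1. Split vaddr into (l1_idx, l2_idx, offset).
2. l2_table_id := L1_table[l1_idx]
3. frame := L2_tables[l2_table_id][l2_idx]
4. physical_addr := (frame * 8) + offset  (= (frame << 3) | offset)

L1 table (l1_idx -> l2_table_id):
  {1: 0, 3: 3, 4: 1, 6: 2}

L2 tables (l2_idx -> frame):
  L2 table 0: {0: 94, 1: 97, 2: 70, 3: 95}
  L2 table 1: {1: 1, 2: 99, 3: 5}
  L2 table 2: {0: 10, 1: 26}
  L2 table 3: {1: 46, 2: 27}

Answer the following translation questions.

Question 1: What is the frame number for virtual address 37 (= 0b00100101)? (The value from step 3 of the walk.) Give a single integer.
vaddr = 37: l1_idx=1, l2_idx=0
L1[1] = 0; L2[0][0] = 94

Answer: 94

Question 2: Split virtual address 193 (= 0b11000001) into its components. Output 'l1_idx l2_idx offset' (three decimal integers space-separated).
vaddr = 193 = 0b11000001
  top 3 bits -> l1_idx = 6
  next 2 bits -> l2_idx = 0
  bottom 3 bits -> offset = 1

Answer: 6 0 1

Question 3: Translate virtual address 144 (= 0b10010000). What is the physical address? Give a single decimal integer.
vaddr = 144 = 0b10010000
Split: l1_idx=4, l2_idx=2, offset=0
L1[4] = 1
L2[1][2] = 99
paddr = 99 * 8 + 0 = 792

Answer: 792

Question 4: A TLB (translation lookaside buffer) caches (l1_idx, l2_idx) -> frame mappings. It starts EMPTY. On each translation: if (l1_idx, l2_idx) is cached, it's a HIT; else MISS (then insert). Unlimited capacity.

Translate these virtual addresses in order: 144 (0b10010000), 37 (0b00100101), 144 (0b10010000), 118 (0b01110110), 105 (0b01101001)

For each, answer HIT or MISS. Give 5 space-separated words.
Answer: MISS MISS HIT MISS MISS

Derivation:
vaddr=144: (4,2) not in TLB -> MISS, insert
vaddr=37: (1,0) not in TLB -> MISS, insert
vaddr=144: (4,2) in TLB -> HIT
vaddr=118: (3,2) not in TLB -> MISS, insert
vaddr=105: (3,1) not in TLB -> MISS, insert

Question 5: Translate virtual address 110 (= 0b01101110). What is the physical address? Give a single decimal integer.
Answer: 374

Derivation:
vaddr = 110 = 0b01101110
Split: l1_idx=3, l2_idx=1, offset=6
L1[3] = 3
L2[3][1] = 46
paddr = 46 * 8 + 6 = 374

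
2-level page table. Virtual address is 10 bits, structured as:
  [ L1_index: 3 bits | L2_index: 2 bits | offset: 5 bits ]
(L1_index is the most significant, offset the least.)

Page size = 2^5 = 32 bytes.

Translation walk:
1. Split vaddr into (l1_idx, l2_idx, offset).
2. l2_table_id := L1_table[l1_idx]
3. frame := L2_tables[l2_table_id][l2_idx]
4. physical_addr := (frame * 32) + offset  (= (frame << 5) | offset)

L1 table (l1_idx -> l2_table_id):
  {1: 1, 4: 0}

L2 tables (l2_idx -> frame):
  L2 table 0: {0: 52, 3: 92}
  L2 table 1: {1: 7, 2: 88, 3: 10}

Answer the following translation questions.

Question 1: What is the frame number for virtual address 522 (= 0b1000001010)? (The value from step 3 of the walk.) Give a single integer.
Answer: 52

Derivation:
vaddr = 522: l1_idx=4, l2_idx=0
L1[4] = 0; L2[0][0] = 52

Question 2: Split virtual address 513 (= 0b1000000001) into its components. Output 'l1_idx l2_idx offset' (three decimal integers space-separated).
vaddr = 513 = 0b1000000001
  top 3 bits -> l1_idx = 4
  next 2 bits -> l2_idx = 0
  bottom 5 bits -> offset = 1

Answer: 4 0 1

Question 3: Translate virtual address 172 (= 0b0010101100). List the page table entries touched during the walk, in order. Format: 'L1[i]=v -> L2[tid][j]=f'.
vaddr = 172 = 0b0010101100
Split: l1_idx=1, l2_idx=1, offset=12

Answer: L1[1]=1 -> L2[1][1]=7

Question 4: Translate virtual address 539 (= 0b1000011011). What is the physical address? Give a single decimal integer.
Answer: 1691

Derivation:
vaddr = 539 = 0b1000011011
Split: l1_idx=4, l2_idx=0, offset=27
L1[4] = 0
L2[0][0] = 52
paddr = 52 * 32 + 27 = 1691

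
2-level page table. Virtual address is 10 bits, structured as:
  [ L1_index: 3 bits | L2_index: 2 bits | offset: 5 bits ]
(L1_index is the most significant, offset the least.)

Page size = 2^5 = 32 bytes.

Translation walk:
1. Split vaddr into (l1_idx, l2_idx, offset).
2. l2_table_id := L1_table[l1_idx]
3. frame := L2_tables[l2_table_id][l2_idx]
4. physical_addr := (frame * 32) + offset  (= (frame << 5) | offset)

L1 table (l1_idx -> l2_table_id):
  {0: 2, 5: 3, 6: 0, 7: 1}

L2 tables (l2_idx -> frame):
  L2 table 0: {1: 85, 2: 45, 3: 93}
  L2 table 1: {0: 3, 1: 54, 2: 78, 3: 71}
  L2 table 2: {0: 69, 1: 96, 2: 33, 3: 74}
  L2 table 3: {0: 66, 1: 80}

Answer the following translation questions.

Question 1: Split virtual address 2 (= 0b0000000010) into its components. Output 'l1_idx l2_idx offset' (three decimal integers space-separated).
vaddr = 2 = 0b0000000010
  top 3 bits -> l1_idx = 0
  next 2 bits -> l2_idx = 0
  bottom 5 bits -> offset = 2

Answer: 0 0 2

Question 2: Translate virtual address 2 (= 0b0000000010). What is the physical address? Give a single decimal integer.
vaddr = 2 = 0b0000000010
Split: l1_idx=0, l2_idx=0, offset=2
L1[0] = 2
L2[2][0] = 69
paddr = 69 * 32 + 2 = 2210

Answer: 2210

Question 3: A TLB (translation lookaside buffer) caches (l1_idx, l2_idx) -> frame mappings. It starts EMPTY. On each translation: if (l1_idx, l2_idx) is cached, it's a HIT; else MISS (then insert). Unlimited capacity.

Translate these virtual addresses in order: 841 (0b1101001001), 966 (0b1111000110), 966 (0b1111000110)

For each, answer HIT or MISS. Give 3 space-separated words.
Answer: MISS MISS HIT

Derivation:
vaddr=841: (6,2) not in TLB -> MISS, insert
vaddr=966: (7,2) not in TLB -> MISS, insert
vaddr=966: (7,2) in TLB -> HIT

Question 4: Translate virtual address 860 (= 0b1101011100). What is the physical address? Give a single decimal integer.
Answer: 1468

Derivation:
vaddr = 860 = 0b1101011100
Split: l1_idx=6, l2_idx=2, offset=28
L1[6] = 0
L2[0][2] = 45
paddr = 45 * 32 + 28 = 1468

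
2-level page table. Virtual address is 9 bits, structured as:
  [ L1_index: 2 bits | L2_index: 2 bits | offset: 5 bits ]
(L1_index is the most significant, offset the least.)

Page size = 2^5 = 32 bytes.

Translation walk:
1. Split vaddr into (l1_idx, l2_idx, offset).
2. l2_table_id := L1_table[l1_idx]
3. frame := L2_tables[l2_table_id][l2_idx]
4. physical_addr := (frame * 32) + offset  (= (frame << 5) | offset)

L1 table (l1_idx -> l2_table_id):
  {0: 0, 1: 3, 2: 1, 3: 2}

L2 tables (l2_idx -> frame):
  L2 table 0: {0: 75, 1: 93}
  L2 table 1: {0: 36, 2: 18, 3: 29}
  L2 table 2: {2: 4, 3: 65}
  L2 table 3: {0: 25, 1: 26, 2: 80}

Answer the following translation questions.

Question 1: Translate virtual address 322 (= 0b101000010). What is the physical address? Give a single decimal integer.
vaddr = 322 = 0b101000010
Split: l1_idx=2, l2_idx=2, offset=2
L1[2] = 1
L2[1][2] = 18
paddr = 18 * 32 + 2 = 578

Answer: 578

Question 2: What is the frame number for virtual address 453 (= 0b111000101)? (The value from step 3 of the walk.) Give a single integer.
vaddr = 453: l1_idx=3, l2_idx=2
L1[3] = 2; L2[2][2] = 4

Answer: 4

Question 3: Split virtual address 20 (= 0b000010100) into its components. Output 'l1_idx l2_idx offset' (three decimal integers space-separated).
vaddr = 20 = 0b000010100
  top 2 bits -> l1_idx = 0
  next 2 bits -> l2_idx = 0
  bottom 5 bits -> offset = 20

Answer: 0 0 20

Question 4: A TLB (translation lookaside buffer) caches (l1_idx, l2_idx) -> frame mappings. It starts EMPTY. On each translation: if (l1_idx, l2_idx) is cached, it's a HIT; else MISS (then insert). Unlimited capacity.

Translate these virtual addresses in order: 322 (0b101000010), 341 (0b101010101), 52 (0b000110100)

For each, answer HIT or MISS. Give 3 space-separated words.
Answer: MISS HIT MISS

Derivation:
vaddr=322: (2,2) not in TLB -> MISS, insert
vaddr=341: (2,2) in TLB -> HIT
vaddr=52: (0,1) not in TLB -> MISS, insert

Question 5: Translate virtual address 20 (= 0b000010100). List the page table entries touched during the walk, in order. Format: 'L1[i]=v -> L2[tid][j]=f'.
Answer: L1[0]=0 -> L2[0][0]=75

Derivation:
vaddr = 20 = 0b000010100
Split: l1_idx=0, l2_idx=0, offset=20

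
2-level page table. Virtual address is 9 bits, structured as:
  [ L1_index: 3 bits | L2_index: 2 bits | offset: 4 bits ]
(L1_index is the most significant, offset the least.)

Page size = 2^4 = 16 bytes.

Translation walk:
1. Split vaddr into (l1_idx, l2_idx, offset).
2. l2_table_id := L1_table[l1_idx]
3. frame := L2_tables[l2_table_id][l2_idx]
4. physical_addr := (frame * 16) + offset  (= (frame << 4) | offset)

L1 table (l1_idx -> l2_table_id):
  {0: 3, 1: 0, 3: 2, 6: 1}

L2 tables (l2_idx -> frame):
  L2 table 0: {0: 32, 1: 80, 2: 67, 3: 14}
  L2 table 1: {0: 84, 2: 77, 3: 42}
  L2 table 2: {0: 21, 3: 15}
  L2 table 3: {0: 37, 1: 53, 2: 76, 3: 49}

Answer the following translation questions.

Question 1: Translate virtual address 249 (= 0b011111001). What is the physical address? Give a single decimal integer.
Answer: 249

Derivation:
vaddr = 249 = 0b011111001
Split: l1_idx=3, l2_idx=3, offset=9
L1[3] = 2
L2[2][3] = 15
paddr = 15 * 16 + 9 = 249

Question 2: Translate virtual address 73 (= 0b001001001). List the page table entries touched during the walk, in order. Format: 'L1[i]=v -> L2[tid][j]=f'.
vaddr = 73 = 0b001001001
Split: l1_idx=1, l2_idx=0, offset=9

Answer: L1[1]=0 -> L2[0][0]=32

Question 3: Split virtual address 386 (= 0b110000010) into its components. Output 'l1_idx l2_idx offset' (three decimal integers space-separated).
Answer: 6 0 2

Derivation:
vaddr = 386 = 0b110000010
  top 3 bits -> l1_idx = 6
  next 2 bits -> l2_idx = 0
  bottom 4 bits -> offset = 2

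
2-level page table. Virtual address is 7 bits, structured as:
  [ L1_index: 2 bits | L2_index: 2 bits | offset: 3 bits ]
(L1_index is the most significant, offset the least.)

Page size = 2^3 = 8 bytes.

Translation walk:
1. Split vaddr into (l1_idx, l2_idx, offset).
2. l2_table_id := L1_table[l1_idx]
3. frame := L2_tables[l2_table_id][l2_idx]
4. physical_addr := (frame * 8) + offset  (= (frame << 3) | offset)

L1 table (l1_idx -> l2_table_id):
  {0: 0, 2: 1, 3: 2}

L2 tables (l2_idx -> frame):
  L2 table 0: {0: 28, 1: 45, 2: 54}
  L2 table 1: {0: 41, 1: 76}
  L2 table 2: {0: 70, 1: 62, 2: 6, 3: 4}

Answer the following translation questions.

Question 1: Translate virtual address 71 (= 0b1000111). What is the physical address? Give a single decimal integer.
Answer: 335

Derivation:
vaddr = 71 = 0b1000111
Split: l1_idx=2, l2_idx=0, offset=7
L1[2] = 1
L2[1][0] = 41
paddr = 41 * 8 + 7 = 335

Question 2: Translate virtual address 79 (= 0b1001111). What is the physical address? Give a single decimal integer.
Answer: 615

Derivation:
vaddr = 79 = 0b1001111
Split: l1_idx=2, l2_idx=1, offset=7
L1[2] = 1
L2[1][1] = 76
paddr = 76 * 8 + 7 = 615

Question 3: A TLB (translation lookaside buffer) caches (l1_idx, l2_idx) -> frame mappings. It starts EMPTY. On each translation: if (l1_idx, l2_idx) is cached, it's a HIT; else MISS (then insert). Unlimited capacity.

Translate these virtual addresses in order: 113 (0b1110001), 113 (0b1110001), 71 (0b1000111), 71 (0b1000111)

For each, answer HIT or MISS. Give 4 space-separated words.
vaddr=113: (3,2) not in TLB -> MISS, insert
vaddr=113: (3,2) in TLB -> HIT
vaddr=71: (2,0) not in TLB -> MISS, insert
vaddr=71: (2,0) in TLB -> HIT

Answer: MISS HIT MISS HIT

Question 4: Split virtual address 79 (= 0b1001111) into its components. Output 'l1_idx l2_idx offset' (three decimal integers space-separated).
vaddr = 79 = 0b1001111
  top 2 bits -> l1_idx = 2
  next 2 bits -> l2_idx = 1
  bottom 3 bits -> offset = 7

Answer: 2 1 7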